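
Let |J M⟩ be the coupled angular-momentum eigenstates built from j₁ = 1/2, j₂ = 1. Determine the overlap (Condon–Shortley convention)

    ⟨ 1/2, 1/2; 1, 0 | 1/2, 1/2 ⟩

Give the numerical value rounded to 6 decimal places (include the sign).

+0.577350

j₁+j₂−J=1  J+j₁−j₂=0  J−j₁+j₂=1  j₁+j₂+J+1=3
(j₁±m₁, j₂±m₂, J±M) = (1,0,1,1,1,0)
P² = 1/3
sum k=0..0:
  [0] +1/1 = 1
S = 1
C² = P²·S² = 1/3 ; C = +0.577350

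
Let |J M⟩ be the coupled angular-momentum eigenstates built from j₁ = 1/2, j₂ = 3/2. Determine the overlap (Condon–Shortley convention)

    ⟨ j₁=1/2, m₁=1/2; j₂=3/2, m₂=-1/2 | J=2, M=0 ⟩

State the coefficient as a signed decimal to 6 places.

triangle: 0!*1!*3!/5! = 6/120
(j±m)!: 1!*0!*1!*2!*2!*2! = 8
prefactor² = (2J+1)*Δ*N² = 2
  k=0: +1/(0!*0!*0!*1!*1!*2!) = 1/2
Σ = 1/2  ⇒  CG² = 2*1/2² = 1/2
CG = +√(1/2) = +0.707107

+0.707107  (= +√(1/2))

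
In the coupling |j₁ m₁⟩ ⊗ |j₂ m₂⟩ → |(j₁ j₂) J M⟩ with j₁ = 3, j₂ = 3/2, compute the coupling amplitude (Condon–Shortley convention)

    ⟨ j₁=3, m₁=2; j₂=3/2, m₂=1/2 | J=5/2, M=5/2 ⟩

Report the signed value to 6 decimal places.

−√(5/14) ≈ -0.597614

triangle: 2!×4!×1!/8! = 48/40320
(j±m)!: 5!×1!×2!×1!×5!×0! = 28800
prefactor² = (2J+1)×Δ×N² = 1440/7
  k=1: −1/(1!×1!×0!×1!×4!×0!) = -1/24
Σ = -1/24  ⇒  CG² = 1440/7×(-1/24)² = 5/14
CG = −√(5/14) = -0.597614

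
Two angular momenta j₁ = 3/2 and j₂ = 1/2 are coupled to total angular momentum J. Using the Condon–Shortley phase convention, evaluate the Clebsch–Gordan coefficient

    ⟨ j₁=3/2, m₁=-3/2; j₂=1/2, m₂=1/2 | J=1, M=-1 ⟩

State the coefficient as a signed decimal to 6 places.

√[3·1!2!0!/4! · 0!3!1!0!0!2!] = √(3)
  +(−1)^1/∏(1,0,2,0,0,0)! = -1/2  (running -1/2)
⟨..|..⟩ = √(3)·(-1/2) = -0.866025

−√(3/4) = -0.866025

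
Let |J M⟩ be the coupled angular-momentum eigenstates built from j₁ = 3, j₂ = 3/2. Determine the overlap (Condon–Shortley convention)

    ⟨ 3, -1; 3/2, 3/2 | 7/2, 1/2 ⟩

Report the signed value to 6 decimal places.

−√(8/21) ≈ -0.617213

triangle: 1!×5!×2!/9! = 240/362880
(j±m)!: 2!×4!×3!×0!×4!×3! = 41472
prefactor² = (2J+1)×Δ×N² = 1536/7
  k=1: −1/(1!×0!×3!×2!×2!×0!) = -1/24
Σ = -1/24  ⇒  CG² = 1536/7×(-1/24)² = 8/21
CG = −√(8/21) = -0.617213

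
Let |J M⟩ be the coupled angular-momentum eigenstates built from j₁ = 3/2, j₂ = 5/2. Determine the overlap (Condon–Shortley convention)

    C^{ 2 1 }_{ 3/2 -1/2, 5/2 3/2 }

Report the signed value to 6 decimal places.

triangle: 2!·1!·3!/7! = 12/5040
(j±m)!: 1!·2!·4!·1!·3!·1! = 288
prefactor² = (2J+1)·Δ·N² = 24/7
  k=1: −1/(1!·1!·1!·3!·0!·0!) = -1/6
  k=2: +1/(2!·0!·0!·2!·1!·1!) = 1/4
Σ = 1/12  ⇒  CG² = 24/7·1/12² = 1/42
CG = +√(1/42) = +0.154303

+0.154303  (= +√(1/42))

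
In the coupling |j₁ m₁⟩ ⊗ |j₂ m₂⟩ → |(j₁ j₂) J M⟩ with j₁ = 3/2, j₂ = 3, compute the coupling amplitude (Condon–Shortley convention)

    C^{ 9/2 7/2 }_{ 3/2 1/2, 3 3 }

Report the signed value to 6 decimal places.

+√(1/3) ≈ +0.577350

triangle: 0!·3!·6!/10! = 4320/3628800
(j±m)!: 2!·1!·6!·0!·8!·1! = 58060800
prefactor² = (2J+1)·Δ·N² = 691200
  k=0: +1/(0!·0!·1!·6!·2!·0!) = 1/1440
Σ = 1/1440  ⇒  CG² = 691200·1/1440² = 1/3
CG = +√(1/3) = +0.577350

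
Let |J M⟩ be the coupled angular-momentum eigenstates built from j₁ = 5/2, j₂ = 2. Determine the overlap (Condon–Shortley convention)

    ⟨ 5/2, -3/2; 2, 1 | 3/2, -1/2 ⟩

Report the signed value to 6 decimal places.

+√(2/105) = +0.138013

triangle: 3!*2!*1!/7! = 12/5040
(j±m)!: 1!*4!*3!*1!*1!*2! = 288
prefactor² = (2J+1)*Δ*N² = 96/35
  k=2: +1/(2!*1!*2!*1!*0!*0!) = 1/4
  k=3: −1/(3!*0!*1!*0!*1!*1!) = -1/6
Σ = 1/12  ⇒  CG² = 96/35*1/12² = 2/105
CG = +√(2/105) = +0.138013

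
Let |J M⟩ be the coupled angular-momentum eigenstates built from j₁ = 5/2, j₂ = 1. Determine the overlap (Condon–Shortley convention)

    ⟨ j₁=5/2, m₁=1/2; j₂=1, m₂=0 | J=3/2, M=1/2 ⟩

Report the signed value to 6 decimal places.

-0.632456

j₁+j₂−J=2  J+j₁−j₂=3  J−j₁+j₂=0  j₁+j₂+J+1=6
(j₁±m₁, j₂±m₂, J±M) = (3,2,1,1,2,1)
P² = 8/5
sum k=1..1:
  [1] −1/2 = -1/2
S = -1/2
C² = P²·S² = 2/5 ; C = -0.632456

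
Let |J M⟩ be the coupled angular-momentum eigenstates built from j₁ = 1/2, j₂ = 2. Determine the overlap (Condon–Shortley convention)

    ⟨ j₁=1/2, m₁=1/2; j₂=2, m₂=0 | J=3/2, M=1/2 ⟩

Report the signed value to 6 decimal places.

+√(2/5) = +0.632456

√[4·1!0!3!/5! · 1!0!2!2!2!1!] = √(8/5)
  +(−1)^0/∏(0,1,0,2,0,1)! = 1/2  (running 1/2)
⟨..|..⟩ = √(8/5)·(1/2) = +0.632456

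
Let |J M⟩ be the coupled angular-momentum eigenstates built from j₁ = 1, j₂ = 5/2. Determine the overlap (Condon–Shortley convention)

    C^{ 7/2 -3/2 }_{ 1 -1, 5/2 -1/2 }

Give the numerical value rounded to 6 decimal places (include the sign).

j₁+j₂−J=0  J+j₁−j₂=2  J−j₁+j₂=5  j₁+j₂+J+1=8
(j₁±m₁, j₂±m₂, J±M) = (0,2,2,3,2,5)
P² = 1920/7
sum k=0..0:
  [0] +1/24 = 1/24
S = 1/24
C² = P²·S² = 10/21 ; C = +0.690066

+√(10/21) ≈ +0.690066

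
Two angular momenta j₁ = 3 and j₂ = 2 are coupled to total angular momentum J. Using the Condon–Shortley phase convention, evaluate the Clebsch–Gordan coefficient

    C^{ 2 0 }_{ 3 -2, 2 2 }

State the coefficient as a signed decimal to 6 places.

−√(5/14) = -0.597614

triangle: 3!*3!*1!/8! = 36/40320
(j±m)!: 1!*5!*4!*0!*2!*2! = 11520
prefactor² = (2J+1)*Δ*N² = 360/7
  k=3: −1/(3!*0!*2!*1!*1!*0!) = -1/12
Σ = -1/12  ⇒  CG² = 360/7*(-1/12)² = 5/14
CG = −√(5/14) = -0.597614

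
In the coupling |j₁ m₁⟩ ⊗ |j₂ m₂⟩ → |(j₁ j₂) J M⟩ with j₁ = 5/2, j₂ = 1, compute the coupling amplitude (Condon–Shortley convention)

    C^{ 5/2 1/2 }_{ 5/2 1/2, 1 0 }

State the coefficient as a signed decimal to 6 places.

√[6·1!4!1!/7! · 3!2!1!1!3!2!] = √(144/35)
  +(−1)^0/∏(0,1,2,1,2,0)! = 1/4  (running 1/4)
  +(−1)^1/∏(1,0,1,0,3,1)! = -1/6  (running 1/12)
⟨..|..⟩ = √(144/35)·(1/12) = +0.169031

+√(1/35) ≈ +0.169031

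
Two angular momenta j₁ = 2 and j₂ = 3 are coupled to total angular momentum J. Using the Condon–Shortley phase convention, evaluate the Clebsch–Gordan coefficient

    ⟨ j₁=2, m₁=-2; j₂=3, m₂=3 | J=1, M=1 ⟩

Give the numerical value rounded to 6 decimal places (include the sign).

j₁+j₂−J=4  J+j₁−j₂=0  J−j₁+j₂=2  j₁+j₂+J+1=7
(j₁±m₁, j₂±m₂, J±M) = (0,4,6,0,2,0)
P² = 6912/7
sum k=4..4:
  [4] +1/48 = 1/48
S = 1/48
C² = P²·S² = 3/7 ; C = +0.654654

+√(3/7) = +0.654654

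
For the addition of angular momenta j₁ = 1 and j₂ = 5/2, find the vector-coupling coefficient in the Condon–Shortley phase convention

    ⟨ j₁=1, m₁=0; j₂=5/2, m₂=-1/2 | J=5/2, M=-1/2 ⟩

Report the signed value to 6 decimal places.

√[6·1!1!4!/7! · 1!1!2!3!2!3!] = √(144/35)
  +(−1)^0/∏(0,1,1,2,0,2)! = 1/4  (running 1/4)
  +(−1)^1/∏(1,0,0,1,1,3)! = -1/6  (running 1/12)
⟨..|..⟩ = √(144/35)·(1/12) = +0.169031

+0.169031  (= +√(1/35))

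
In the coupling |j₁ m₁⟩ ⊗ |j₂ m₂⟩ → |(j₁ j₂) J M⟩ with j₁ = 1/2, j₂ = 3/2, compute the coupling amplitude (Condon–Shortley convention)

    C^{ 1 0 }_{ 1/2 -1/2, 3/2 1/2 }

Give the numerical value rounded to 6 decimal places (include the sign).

√[3·1!0!2!/4! · 0!1!2!1!1!1!] = √(1/2)
  +(−1)^1/∏(1,0,0,1,0,1)! = -1  (running -1)
⟨..|..⟩ = √(1/2)·(-1) = -0.707107

−√(1/2) = -0.707107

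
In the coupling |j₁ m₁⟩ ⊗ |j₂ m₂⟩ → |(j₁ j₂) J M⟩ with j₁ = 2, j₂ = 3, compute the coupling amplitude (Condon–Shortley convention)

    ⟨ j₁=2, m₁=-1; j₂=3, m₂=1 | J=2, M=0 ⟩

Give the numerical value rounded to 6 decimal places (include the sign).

+0.377964

triangle: 3!·1!·3!/8! = 36/40320
(j±m)!: 1!·3!·4!·2!·2!·2! = 1152
prefactor² = (2J+1)·Δ·N² = 36/7
  k=2: +1/(2!·1!·1!·2!·0!·1!) = 1/4
  k=3: −1/(3!·0!·0!·1!·1!·2!) = -1/12
Σ = 1/6  ⇒  CG² = 36/7·1/6² = 1/7
CG = +√(1/7) = +0.377964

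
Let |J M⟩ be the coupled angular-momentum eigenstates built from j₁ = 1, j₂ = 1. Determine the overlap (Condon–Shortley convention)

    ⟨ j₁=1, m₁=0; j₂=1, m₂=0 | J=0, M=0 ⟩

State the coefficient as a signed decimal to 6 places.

√[1·2!0!0!/3! · 1!1!1!1!0!0!] = √(1/3)
  +(−1)^1/∏(1,1,0,0,0,0)! = -1  (running -1)
⟨..|..⟩ = √(1/3)·(-1) = -0.577350

−√(1/3) ≈ -0.577350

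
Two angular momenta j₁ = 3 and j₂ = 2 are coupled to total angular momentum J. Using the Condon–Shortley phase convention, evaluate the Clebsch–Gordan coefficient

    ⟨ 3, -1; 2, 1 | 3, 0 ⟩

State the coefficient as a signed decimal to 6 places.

j₁+j₂−J=2  J+j₁−j₂=4  J−j₁+j₂=2  j₁+j₂+J+1=9
(j₁±m₁, j₂±m₂, J±M) = (2,4,3,1,3,3)
P² = 96/5
sum k=1..2:
  [1] −1/12 = -1/12
  [2] +1/8 = 1/8
S = 1/24
C² = P²·S² = 1/30 ; C = +0.182574

+√(1/30) ≈ +0.182574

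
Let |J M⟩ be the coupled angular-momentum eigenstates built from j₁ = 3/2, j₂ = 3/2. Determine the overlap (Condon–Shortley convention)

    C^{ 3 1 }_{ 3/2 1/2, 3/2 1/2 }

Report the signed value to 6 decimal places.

+√(3/5) = +0.774597

√[7·0!3!3!/7! · 2!1!2!1!4!2!] = √(48/5)
  +(−1)^0/∏(0,0,1,2,2,1)! = 1/4  (running 1/4)
⟨..|..⟩ = √(48/5)·(1/4) = +0.774597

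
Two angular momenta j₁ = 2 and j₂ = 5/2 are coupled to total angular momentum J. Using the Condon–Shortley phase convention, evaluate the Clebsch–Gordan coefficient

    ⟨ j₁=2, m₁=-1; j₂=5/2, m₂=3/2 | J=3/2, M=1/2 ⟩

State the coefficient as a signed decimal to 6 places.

+0.138013  (= +√(2/105))

triangle: 3!×1!×2!/7! = 12/5040
(j±m)!: 1!×3!×4!×1!×2!×1! = 288
prefactor² = (2J+1)×Δ×N² = 96/35
  k=2: +1/(2!×1!×1!×2!×0!×0!) = 1/4
  k=3: −1/(3!×0!×0!×1!×1!×1!) = -1/6
Σ = 1/12  ⇒  CG² = 96/35×1/12² = 2/105
CG = +√(2/105) = +0.138013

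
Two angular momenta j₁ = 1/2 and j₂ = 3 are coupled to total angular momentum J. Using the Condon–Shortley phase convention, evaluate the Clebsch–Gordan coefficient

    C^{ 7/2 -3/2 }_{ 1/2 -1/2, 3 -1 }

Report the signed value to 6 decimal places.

triangle: 0!·1!·6!/8! = 720/40320
(j±m)!: 0!·1!·2!·4!·2!·5! = 11520
prefactor² = (2J+1)·Δ·N² = 11520/7
  k=0: +1/(0!·0!·1!·2!·0!·4!) = 1/48
Σ = 1/48  ⇒  CG² = 11520/7·1/48² = 5/7
CG = +√(5/7) = +0.845154

+√(5/7) = +0.845154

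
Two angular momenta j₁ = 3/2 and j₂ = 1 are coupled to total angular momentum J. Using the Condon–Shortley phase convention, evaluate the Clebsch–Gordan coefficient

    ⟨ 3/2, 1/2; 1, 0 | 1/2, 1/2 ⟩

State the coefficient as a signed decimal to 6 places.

−√(1/3) ≈ -0.577350

√[2·2!1!0!/4! · 2!1!1!1!1!0!] = √(1/3)
  +(−1)^1/∏(1,1,0,0,1,0)! = -1  (running -1)
⟨..|..⟩ = √(1/3)·(-1) = -0.577350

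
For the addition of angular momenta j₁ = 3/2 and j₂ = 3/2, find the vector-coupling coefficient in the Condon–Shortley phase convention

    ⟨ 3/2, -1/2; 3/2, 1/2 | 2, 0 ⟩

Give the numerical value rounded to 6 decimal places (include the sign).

−√(1/4) ≈ -0.500000

j₁+j₂−J=1  J+j₁−j₂=2  J−j₁+j₂=2  j₁+j₂+J+1=6
(j₁±m₁, j₂±m₂, J±M) = (1,2,2,1,2,2)
P² = 4/9
sum k=0..1:
  [0] +1/4 = 1/4
  [1] −1/1 = -1
S = -3/4
C² = P²·S² = 1/4 ; C = -0.500000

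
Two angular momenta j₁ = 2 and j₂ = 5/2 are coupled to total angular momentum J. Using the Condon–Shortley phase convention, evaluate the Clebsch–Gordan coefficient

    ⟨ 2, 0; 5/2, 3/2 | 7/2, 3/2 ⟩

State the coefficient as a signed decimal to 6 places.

−√(2/7) ≈ -0.534522

j₁+j₂−J=1  J+j₁−j₂=3  J−j₁+j₂=4  j₁+j₂+J+1=9
(j₁±m₁, j₂±m₂, J±M) = (2,2,4,1,5,2)
P² = 512/7
sum k=0..1:
  [0] +1/48 = 1/48
  [1] −1/12 = -1/12
S = -1/16
C² = P²·S² = 2/7 ; C = -0.534522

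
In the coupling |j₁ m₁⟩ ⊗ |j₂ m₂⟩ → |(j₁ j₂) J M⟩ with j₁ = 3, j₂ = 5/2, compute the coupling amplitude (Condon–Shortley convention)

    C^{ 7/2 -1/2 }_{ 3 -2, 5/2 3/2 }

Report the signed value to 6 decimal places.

triangle: 2!×4!×3!/10! = 288/3628800
(j±m)!: 1!×5!×4!×1!×3!×4! = 414720
prefactor² = (2J+1)×Δ×N² = 9216/35
  k=1: −1/(1!×1!×4!×3!×0!×0!) = -1/144
  k=2: +1/(2!×0!×3!×2!×1!×1!) = 1/24
Σ = 5/144  ⇒  CG² = 9216/35×5/144² = 20/63
CG = +√(20/63) = +0.563436

+0.563436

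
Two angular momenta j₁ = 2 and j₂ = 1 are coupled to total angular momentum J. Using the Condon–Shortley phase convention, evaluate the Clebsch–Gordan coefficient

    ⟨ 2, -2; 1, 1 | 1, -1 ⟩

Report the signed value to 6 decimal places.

+0.774597  (= +√(3/5))

√[3·2!2!0!/5! · 0!4!2!0!0!2!] = √(48/5)
  +(−1)^2/∏(2,0,2,0,0,0)! = 1/4  (running 1/4)
⟨..|..⟩ = √(48/5)·(1/4) = +0.774597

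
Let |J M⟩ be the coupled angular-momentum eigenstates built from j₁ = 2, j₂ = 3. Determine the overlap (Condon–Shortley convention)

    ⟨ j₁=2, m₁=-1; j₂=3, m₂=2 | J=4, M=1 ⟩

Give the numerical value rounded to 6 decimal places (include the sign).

√[9·1!3!5!/10! · 1!3!5!1!5!3!] = √(6480/7)
  +(−1)^0/∏(0,1,3,5,0,0)! = 1/720  (running 1/720)
  +(−1)^1/∏(1,0,2,4,1,1)! = -1/48  (running -7/360)
⟨..|..⟩ = √(6480/7)·(-7/360) = -0.591608

-0.591608  (= −√(7/20))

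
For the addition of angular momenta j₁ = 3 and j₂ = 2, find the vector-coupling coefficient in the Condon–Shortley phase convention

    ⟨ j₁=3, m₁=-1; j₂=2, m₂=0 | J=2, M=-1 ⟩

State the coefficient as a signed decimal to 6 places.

√[5·3!3!1!/8! · 2!4!2!2!1!3!] = √(36/7)
  +(−1)^1/∏(1,2,3,1,0,0)! = -1/12  (running -1/12)
  +(−1)^2/∏(2,1,2,0,1,1)! = 1/4  (running 1/6)
⟨..|..⟩ = √(36/7)·(1/6) = +0.377964

+0.377964  (= +√(1/7))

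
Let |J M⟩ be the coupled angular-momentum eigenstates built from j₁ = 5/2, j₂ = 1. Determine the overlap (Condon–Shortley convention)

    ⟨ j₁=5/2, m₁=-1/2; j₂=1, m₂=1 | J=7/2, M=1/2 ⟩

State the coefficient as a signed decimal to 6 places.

√[8·0!5!2!/8! · 2!3!2!0!4!3!] = √(1152/7)
  +(−1)^0/∏(0,0,3,2,2,0)! = 1/24  (running 1/24)
⟨..|..⟩ = √(1152/7)·(1/24) = +0.534522

+0.534522  (= +√(2/7))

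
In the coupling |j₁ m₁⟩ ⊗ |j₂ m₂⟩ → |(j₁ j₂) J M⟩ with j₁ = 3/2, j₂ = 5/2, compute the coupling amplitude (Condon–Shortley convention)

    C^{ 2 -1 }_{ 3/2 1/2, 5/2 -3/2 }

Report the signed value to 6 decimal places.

√[5·2!1!3!/7! · 2!1!1!4!1!3!] = √(24/7)
  +(−1)^0/∏(0,2,1,1,0,2)! = 1/4  (running 1/4)
  +(−1)^1/∏(1,1,0,0,1,3)! = -1/6  (running 1/12)
⟨..|..⟩ = √(24/7)·(1/12) = +0.154303

+0.154303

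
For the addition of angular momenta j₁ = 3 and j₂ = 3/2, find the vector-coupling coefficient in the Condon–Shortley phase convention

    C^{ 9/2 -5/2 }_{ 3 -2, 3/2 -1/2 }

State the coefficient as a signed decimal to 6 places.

+0.707107  (= +√(1/2))

j₁+j₂−J=0  J+j₁−j₂=6  J−j₁+j₂=3  j₁+j₂+J+1=10
(j₁±m₁, j₂±m₂, J±M) = (1,5,1,2,2,7)
P² = 28800
sum k=0..0:
  [0] +1/240 = 1/240
S = 1/240
C² = P²·S² = 1/2 ; C = +0.707107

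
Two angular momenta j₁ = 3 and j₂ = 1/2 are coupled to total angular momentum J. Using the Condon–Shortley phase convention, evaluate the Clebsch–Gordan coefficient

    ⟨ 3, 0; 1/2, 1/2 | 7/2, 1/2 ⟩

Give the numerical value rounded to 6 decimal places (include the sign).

j₁+j₂−J=0  J+j₁−j₂=6  J−j₁+j₂=1  j₁+j₂+J+1=8
(j₁±m₁, j₂±m₂, J±M) = (3,3,1,0,4,3)
P² = 5184/7
sum k=0..0:
  [0] +1/36 = 1/36
S = 1/36
C² = P²·S² = 4/7 ; C = +0.755929

+0.755929  (= +√(4/7))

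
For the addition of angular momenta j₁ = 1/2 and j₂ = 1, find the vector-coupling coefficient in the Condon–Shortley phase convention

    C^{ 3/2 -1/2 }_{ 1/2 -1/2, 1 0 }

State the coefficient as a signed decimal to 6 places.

+√(2/3) = +0.816497

triangle: 0!·1!·2!/4! = 2/24
(j±m)!: 0!·1!·1!·1!·1!·2! = 2
prefactor² = (2J+1)·Δ·N² = 2/3
  k=0: +1/(0!·0!·1!·1!·0!·1!) = 1
Σ = 1  ⇒  CG² = 2/3·1² = 2/3
CG = +√(2/3) = +0.816497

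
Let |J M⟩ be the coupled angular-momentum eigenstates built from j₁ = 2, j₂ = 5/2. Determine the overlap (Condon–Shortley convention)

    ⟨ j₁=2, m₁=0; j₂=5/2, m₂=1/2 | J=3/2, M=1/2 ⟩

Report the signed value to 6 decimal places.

j₁+j₂−J=3  J+j₁−j₂=1  J−j₁+j₂=2  j₁+j₂+J+1=7
(j₁±m₁, j₂±m₂, J±M) = (2,2,3,2,2,1)
P² = 32/35
sum k=1..2:
  [1] −1/4 = -1/4
  [2] +1/2 = 1/2
S = 1/4
C² = P²·S² = 2/35 ; C = +0.239046

+√(2/35) ≈ +0.239046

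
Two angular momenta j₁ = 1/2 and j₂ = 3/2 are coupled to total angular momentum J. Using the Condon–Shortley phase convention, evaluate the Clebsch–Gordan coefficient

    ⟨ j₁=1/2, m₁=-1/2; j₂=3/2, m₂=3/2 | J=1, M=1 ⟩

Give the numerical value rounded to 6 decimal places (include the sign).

j₁+j₂−J=1  J+j₁−j₂=0  J−j₁+j₂=2  j₁+j₂+J+1=4
(j₁±m₁, j₂±m₂, J±M) = (0,1,3,0,2,0)
P² = 3
sum k=1..1:
  [1] −1/2 = -1/2
S = -1/2
C² = P²·S² = 3/4 ; C = -0.866025

-0.866025  (= −√(3/4))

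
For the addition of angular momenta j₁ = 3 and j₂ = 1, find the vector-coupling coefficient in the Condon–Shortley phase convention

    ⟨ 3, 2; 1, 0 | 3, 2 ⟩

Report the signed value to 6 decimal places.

+0.577350

j₁+j₂−J=1  J+j₁−j₂=5  J−j₁+j₂=1  j₁+j₂+J+1=8
(j₁±m₁, j₂±m₂, J±M) = (5,1,1,1,5,1)
P² = 300
sum k=0..1:
  [0] +1/24 = 1/24
  [1] −1/120 = -1/120
S = 1/30
C² = P²·S² = 1/3 ; C = +0.577350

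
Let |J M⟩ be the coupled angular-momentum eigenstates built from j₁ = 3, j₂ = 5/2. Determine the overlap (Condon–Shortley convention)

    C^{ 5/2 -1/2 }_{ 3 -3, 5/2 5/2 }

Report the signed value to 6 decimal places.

-0.487950  (= −√(5/21))

j₁+j₂−J=3  J+j₁−j₂=3  J−j₁+j₂=2  j₁+j₂+J+1=9
(j₁±m₁, j₂±m₂, J±M) = (0,6,5,0,2,3)
P² = 8640/7
sum k=3..3:
  [3] −1/72 = -1/72
S = -1/72
C² = P²·S² = 5/21 ; C = -0.487950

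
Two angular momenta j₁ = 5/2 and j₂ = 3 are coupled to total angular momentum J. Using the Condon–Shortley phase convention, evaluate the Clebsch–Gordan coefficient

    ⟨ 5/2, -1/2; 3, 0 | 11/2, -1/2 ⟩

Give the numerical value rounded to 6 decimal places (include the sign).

+0.657952  (= +√(100/231))

j₁+j₂−J=0  J+j₁−j₂=5  J−j₁+j₂=6  j₁+j₂+J+1=12
(j₁±m₁, j₂±m₂, J±M) = (2,3,3,3,5,6)
P² = 6220800/77
sum k=0..0:
  [0] +1/432 = 1/432
S = 1/432
C² = P²·S² = 100/231 ; C = +0.657952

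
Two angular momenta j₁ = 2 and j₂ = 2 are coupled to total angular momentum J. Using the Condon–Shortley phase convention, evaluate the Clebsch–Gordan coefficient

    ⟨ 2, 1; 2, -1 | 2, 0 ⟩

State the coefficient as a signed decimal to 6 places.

+0.267261  (= +√(1/14))

√[5·2!2!2!/7! · 3!1!1!3!2!2!] = √(8/7)
  +(−1)^0/∏(0,2,1,1,1,1)! = 1/2  (running 1/2)
  +(−1)^1/∏(1,1,0,0,2,2)! = -1/4  (running 1/4)
⟨..|..⟩ = √(8/7)·(1/4) = +0.267261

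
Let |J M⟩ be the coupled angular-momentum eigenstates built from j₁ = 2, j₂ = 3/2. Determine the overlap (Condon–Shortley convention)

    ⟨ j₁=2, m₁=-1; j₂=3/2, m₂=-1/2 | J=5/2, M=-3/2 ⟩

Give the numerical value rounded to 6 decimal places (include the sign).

triangle: 1!×3!×2!/7! = 12/5040
(j±m)!: 1!×3!×1!×2!×1!×4! = 288
prefactor² = (2J+1)×Δ×N² = 144/35
  k=0: +1/(0!×1!×3!×1!×0!×1!) = 1/6
  k=1: −1/(1!×0!×2!×0!×1!×2!) = -1/4
Σ = -1/12  ⇒  CG² = 144/35×(-1/12)² = 1/35
CG = −√(1/35) = -0.169031

-0.169031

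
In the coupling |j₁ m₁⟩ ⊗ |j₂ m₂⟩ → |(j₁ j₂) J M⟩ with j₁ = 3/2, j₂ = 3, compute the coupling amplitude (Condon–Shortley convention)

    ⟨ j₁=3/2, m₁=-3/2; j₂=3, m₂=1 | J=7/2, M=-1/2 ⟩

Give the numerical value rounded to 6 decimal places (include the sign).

√[8·1!2!5!/9! · 0!3!4!2!3!4!] = √(1536/7)
  +(−1)^1/∏(1,0,2,3,0,2)! = -1/24  (running -1/24)
⟨..|..⟩ = √(1536/7)·(-1/24) = -0.617213

−√(8/21) ≈ -0.617213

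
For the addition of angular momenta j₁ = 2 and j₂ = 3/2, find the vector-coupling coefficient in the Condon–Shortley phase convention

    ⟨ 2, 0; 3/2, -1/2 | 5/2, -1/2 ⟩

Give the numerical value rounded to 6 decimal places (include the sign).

triangle: 1!*3!*2!/7! = 12/5040
(j±m)!: 2!*2!*1!*2!*2!*3! = 96
prefactor² = (2J+1)*Δ*N² = 48/35
  k=0: +1/(0!*1!*2!*1!*1!*1!) = 1/2
  k=1: −1/(1!*0!*1!*0!*2!*2!) = -1/4
Σ = 1/4  ⇒  CG² = 48/35*1/4² = 3/35
CG = +√(3/35) = +0.292770

+0.292770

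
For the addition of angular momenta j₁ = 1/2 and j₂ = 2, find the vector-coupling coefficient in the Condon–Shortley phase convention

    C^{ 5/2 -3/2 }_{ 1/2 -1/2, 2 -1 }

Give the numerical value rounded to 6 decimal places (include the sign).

+√(4/5) = +0.894427

√[6·0!1!4!/6! · 0!1!1!3!1!4!] = √(144/5)
  +(−1)^0/∏(0,0,1,1,0,3)! = 1/6  (running 1/6)
⟨..|..⟩ = √(144/5)·(1/6) = +0.894427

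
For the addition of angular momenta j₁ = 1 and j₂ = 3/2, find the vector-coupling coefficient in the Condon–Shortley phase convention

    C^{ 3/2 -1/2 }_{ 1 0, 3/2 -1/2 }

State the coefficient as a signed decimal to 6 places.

+√(1/15) ≈ +0.258199

j₁+j₂−J=1  J+j₁−j₂=1  J−j₁+j₂=2  j₁+j₂+J+1=5
(j₁±m₁, j₂±m₂, J±M) = (1,1,1,2,1,2)
P² = 4/15
sum k=0..1:
  [0] +1/1 = 1
  [1] −1/2 = -1/2
S = 1/2
C² = P²·S² = 1/15 ; C = +0.258199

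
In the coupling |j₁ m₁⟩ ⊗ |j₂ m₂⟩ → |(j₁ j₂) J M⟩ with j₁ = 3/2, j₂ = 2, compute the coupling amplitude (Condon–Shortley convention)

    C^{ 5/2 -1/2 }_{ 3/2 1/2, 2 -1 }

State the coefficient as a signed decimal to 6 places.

+0.597614  (= +√(5/14))

√[6·1!2!3!/7! · 2!1!1!3!2!3!] = √(72/35)
  +(−1)^0/∏(0,1,1,1,1,2)! = 1/2  (running 1/2)
  +(−1)^1/∏(1,0,0,0,2,3)! = -1/12  (running 5/12)
⟨..|..⟩ = √(72/35)·(5/12) = +0.597614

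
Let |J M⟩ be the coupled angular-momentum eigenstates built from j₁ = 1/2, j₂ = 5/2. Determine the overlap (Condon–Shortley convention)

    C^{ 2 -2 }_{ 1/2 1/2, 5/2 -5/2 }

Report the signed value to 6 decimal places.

+0.912871  (= +√(5/6))

triangle: 1!×0!×4!/6! = 24/720
(j±m)!: 1!×0!×0!×5!×0!×4! = 2880
prefactor² = (2J+1)×Δ×N² = 480
  k=0: +1/(0!×1!×0!×0!×0!×4!) = 1/24
Σ = 1/24  ⇒  CG² = 480×1/24² = 5/6
CG = +√(5/6) = +0.912871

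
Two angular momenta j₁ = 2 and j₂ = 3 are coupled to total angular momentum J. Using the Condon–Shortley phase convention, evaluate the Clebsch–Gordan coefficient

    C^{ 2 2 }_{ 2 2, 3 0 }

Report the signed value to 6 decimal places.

+0.267261

√[5·3!1!3!/8! · 4!0!3!3!4!0!] = √(648/7)
  +(−1)^0/∏(0,3,0,3,1,0)! = 1/36  (running 1/36)
⟨..|..⟩ = √(648/7)·(1/36) = +0.267261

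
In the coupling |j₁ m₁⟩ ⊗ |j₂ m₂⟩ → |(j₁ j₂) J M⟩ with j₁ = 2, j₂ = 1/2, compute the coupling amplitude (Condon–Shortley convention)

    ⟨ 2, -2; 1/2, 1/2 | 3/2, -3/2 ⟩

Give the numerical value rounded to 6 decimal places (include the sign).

−√(4/5) ≈ -0.894427

√[4·1!3!0!/5! · 0!4!1!0!0!3!] = √(144/5)
  +(−1)^1/∏(1,0,3,0,0,0)! = -1/6  (running -1/6)
⟨..|..⟩ = √(144/5)·(-1/6) = -0.894427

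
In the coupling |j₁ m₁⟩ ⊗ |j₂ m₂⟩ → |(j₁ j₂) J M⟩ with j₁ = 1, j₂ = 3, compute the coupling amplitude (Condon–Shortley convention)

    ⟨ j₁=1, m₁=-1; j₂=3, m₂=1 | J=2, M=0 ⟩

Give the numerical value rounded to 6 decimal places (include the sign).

j₁+j₂−J=2  J+j₁−j₂=0  J−j₁+j₂=4  j₁+j₂+J+1=7
(j₁±m₁, j₂±m₂, J±M) = (0,2,4,2,2,2)
P² = 128/7
sum k=2..2:
  [2] +1/8 = 1/8
S = 1/8
C² = P²·S² = 2/7 ; C = +0.534522

+0.534522  (= +√(2/7))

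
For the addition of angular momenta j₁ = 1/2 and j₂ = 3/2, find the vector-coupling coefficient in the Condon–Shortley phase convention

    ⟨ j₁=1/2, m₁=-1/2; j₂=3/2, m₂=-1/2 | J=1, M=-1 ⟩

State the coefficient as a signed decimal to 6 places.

√[3·1!0!2!/4! · 0!1!1!2!0!2!] = √(1)
  +(−1)^1/∏(1,0,0,0,0,2)! = -1/2  (running -1/2)
⟨..|..⟩ = √(1)·(-1/2) = -0.500000

−√(1/4) = -0.500000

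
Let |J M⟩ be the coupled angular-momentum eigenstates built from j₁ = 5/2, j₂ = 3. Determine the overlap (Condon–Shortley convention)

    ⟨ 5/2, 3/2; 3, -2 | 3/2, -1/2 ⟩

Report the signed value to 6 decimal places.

−√(1/21) ≈ -0.218218

j₁+j₂−J=4  J+j₁−j₂=1  J−j₁+j₂=2  j₁+j₂+J+1=8
(j₁±m₁, j₂±m₂, J±M) = (4,1,1,5,1,2)
P² = 192/7
sum k=0..1:
  [0] +1/24 = 1/24
  [1] −1/12 = -1/12
S = -1/24
C² = P²·S² = 1/21 ; C = -0.218218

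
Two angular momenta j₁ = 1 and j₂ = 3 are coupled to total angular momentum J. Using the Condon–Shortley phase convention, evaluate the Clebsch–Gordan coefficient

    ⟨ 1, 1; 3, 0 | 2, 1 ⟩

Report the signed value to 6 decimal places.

+0.377964

j₁+j₂−J=2  J+j₁−j₂=0  J−j₁+j₂=4  j₁+j₂+J+1=7
(j₁±m₁, j₂±m₂, J±M) = (2,0,3,3,3,1)
P² = 144/7
sum k=0..0:
  [0] +1/12 = 1/12
S = 1/12
C² = P²·S² = 1/7 ; C = +0.377964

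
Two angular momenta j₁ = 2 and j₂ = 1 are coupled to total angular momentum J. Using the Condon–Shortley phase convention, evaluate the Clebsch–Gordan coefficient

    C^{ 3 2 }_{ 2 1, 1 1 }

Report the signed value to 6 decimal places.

+√(2/3) ≈ +0.816497

triangle: 0!·4!·2!/7! = 48/5040
(j±m)!: 3!·1!·2!·0!·5!·1! = 1440
prefactor² = (2J+1)·Δ·N² = 96
  k=0: +1/(0!·0!·1!·2!·3!·0!) = 1/12
Σ = 1/12  ⇒  CG² = 96·1/12² = 2/3
CG = +√(2/3) = +0.816497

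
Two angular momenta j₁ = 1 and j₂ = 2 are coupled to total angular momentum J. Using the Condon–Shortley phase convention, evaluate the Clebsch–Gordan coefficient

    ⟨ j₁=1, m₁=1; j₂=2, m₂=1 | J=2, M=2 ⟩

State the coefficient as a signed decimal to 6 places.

+√(1/3) = +0.577350

triangle: 1!*1!*3!/6! = 6/720
(j±m)!: 2!*0!*3!*1!*4!*0! = 288
prefactor² = (2J+1)*Δ*N² = 12
  k=0: +1/(0!*1!*0!*3!*1!*0!) = 1/6
Σ = 1/6  ⇒  CG² = 12*1/6² = 1/3
CG = +√(1/3) = +0.577350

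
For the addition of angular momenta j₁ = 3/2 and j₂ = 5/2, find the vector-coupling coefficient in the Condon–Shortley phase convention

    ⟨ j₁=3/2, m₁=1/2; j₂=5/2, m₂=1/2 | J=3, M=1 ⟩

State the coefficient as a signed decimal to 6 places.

j₁+j₂−J=1  J+j₁−j₂=2  J−j₁+j₂=4  j₁+j₂+J+1=8
(j₁±m₁, j₂±m₂, J±M) = (2,1,3,2,4,2)
P² = 48/5
sum k=0..1:
  [0] +1/6 = 1/6
  [1] −1/8 = -1/8
S = 1/24
C² = P²·S² = 1/60 ; C = +0.129099

+√(1/60) = +0.129099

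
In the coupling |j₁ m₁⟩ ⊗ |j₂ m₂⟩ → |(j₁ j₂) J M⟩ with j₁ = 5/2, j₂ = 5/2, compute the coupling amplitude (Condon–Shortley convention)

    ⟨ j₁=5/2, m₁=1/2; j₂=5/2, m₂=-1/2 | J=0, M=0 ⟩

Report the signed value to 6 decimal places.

j₁+j₂−J=5  J+j₁−j₂=0  J−j₁+j₂=0  j₁+j₂+J+1=6
(j₁±m₁, j₂±m₂, J±M) = (3,2,2,3,0,0)
P² = 24
sum k=2..2:
  [2] +1/12 = 1/12
S = 1/12
C² = P²·S² = 1/6 ; C = +0.408248

+0.408248  (= +√(1/6))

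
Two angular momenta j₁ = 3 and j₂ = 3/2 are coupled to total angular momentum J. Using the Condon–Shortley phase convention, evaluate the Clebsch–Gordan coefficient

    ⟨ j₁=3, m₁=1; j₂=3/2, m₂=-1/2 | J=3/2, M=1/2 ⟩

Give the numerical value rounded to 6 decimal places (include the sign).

−√(12/35) = -0.585540

j₁+j₂−J=3  J+j₁−j₂=3  J−j₁+j₂=0  j₁+j₂+J+1=7
(j₁±m₁, j₂±m₂, J±M) = (4,2,1,2,2,1)
P² = 192/35
sum k=1..1:
  [1] −1/4 = -1/4
S = -1/4
C² = P²·S² = 12/35 ; C = -0.585540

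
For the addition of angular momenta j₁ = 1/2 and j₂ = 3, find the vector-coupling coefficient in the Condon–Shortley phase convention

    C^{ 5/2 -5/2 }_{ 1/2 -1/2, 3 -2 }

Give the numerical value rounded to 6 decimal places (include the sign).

-0.377964

triangle: 1!×0!×5!/7! = 120/5040
(j±m)!: 0!×1!×1!×5!×0!×5! = 14400
prefactor² = (2J+1)×Δ×N² = 14400/7
  k=1: −1/(1!×0!×0!×0!×0!×5!) = -1/120
Σ = -1/120  ⇒  CG² = 14400/7×(-1/120)² = 1/7
CG = −√(1/7) = -0.377964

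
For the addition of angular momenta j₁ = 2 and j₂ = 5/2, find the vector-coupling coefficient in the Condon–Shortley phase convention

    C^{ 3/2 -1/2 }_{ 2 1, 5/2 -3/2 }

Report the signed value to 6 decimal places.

-0.138013  (= −√(2/105))

j₁+j₂−J=3  J+j₁−j₂=1  J−j₁+j₂=2  j₁+j₂+J+1=7
(j₁±m₁, j₂±m₂, J±M) = (3,1,1,4,1,2)
P² = 96/35
sum k=0..1:
  [0] +1/6 = 1/6
  [1] −1/4 = -1/4
S = -1/12
C² = P²·S² = 2/105 ; C = -0.138013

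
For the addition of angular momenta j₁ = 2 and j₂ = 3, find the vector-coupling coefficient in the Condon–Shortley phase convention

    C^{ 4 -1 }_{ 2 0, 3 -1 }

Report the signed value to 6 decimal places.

+0.327327

√[9·1!3!5!/10! · 2!2!2!4!3!5!] = √(1728/7)
  +(−1)^0/∏(0,1,2,2,1,3)! = 1/24  (running 1/24)
  +(−1)^1/∏(1,0,1,1,2,4)! = -1/48  (running 1/48)
⟨..|..⟩ = √(1728/7)·(1/48) = +0.327327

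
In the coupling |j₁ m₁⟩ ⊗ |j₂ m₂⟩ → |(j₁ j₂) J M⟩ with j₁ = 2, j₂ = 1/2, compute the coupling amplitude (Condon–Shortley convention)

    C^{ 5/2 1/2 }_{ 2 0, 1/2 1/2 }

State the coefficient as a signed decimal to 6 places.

+0.774597

triangle: 0!×4!×1!/6! = 24/720
(j±m)!: 2!×2!×1!×0!×3!×2! = 48
prefactor² = (2J+1)×Δ×N² = 48/5
  k=0: +1/(0!×0!×2!×1!×2!×0!) = 1/4
Σ = 1/4  ⇒  CG² = 48/5×1/4² = 3/5
CG = +√(3/5) = +0.774597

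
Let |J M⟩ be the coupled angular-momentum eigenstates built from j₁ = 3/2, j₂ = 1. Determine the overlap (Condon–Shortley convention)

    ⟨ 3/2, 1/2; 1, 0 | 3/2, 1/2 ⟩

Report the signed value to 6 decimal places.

√[4·1!2!1!/5! · 2!1!1!1!2!1!] = √(4/15)
  +(−1)^0/∏(0,1,1,1,1,0)! = 1  (running 1)
  +(−1)^1/∏(1,0,0,0,2,1)! = -1/2  (running 1/2)
⟨..|..⟩ = √(4/15)·(1/2) = +0.258199

+√(1/15) ≈ +0.258199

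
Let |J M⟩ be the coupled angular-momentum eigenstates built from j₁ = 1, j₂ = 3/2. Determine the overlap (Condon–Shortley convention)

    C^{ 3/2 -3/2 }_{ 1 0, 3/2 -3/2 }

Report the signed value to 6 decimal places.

triangle: 1!×1!×2!/5! = 2/120
(j±m)!: 1!×1!×0!×3!×0!×3! = 36
prefactor² = (2J+1)×Δ×N² = 12/5
  k=0: +1/(0!×1!×1!×0!×0!×2!) = 1/2
Σ = 1/2  ⇒  CG² = 12/5×1/2² = 3/5
CG = +√(3/5) = +0.774597

+0.774597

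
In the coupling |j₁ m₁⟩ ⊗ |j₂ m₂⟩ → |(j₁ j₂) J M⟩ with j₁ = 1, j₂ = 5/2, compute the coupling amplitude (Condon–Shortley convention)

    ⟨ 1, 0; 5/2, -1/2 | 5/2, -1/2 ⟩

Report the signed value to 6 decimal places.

triangle: 1!·1!·4!/7! = 24/5040
(j±m)!: 1!·1!·2!·3!·2!·3! = 144
prefactor² = (2J+1)·Δ·N² = 144/35
  k=0: +1/(0!·1!·1!·2!·0!·2!) = 1/4
  k=1: −1/(1!·0!·0!·1!·1!·3!) = -1/6
Σ = 1/12  ⇒  CG² = 144/35·1/12² = 1/35
CG = +√(1/35) = +0.169031

+√(1/35) ≈ +0.169031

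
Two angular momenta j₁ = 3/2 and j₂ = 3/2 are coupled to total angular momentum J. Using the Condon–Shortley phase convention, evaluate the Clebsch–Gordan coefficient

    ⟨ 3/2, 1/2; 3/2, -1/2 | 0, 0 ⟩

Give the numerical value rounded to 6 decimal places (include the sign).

-0.500000

√[1·3!0!0!/4! · 2!1!1!2!0!0!] = √(1)
  +(−1)^1/∏(1,2,0,0,0,0)! = -1/2  (running -1/2)
⟨..|..⟩ = √(1)·(-1/2) = -0.500000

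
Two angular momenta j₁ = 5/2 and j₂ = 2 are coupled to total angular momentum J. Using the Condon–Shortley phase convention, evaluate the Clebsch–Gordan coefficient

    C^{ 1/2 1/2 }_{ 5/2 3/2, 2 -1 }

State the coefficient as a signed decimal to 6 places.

√[2·4!1!0!/6! · 4!1!1!3!1!0!] = √(48/5)
  +(−1)^1/∏(1,3,0,0,1,0)! = -1/6  (running -1/6)
⟨..|..⟩ = √(48/5)·(-1/6) = -0.516398

-0.516398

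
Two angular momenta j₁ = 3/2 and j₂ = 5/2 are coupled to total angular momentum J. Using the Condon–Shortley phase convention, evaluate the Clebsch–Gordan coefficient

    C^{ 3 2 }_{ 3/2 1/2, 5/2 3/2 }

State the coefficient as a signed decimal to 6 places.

-0.288675  (= −√(1/12))

√[7·1!2!4!/8! · 2!1!4!1!5!1!] = √(48)
  +(−1)^0/∏(0,1,1,4,1,0)! = 1/24  (running 1/24)
  +(−1)^1/∏(1,0,0,3,2,1)! = -1/12  (running -1/24)
⟨..|..⟩ = √(48)·(-1/24) = -0.288675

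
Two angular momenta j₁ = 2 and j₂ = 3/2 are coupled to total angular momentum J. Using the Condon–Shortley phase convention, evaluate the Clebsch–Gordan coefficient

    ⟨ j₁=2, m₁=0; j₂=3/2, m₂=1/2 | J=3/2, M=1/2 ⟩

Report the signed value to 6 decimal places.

−√(1/5) ≈ -0.447214

triangle: 2!×2!×1!/6! = 4/720
(j±m)!: 2!×2!×2!×1!×2!×1! = 16
prefactor² = (2J+1)×Δ×N² = 16/45
  k=1: −1/(1!×1!×1!×1!×1!×0!) = -1
  k=2: +1/(2!×0!×0!×0!×2!×1!) = 1/4
Σ = -3/4  ⇒  CG² = 16/45×(-3/4)² = 1/5
CG = −√(1/5) = -0.447214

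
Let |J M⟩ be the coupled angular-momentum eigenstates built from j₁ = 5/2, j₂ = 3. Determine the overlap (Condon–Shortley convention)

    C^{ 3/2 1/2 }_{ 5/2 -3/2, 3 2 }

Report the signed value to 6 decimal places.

√[4·4!1!2!/8! · 1!4!5!1!2!1!] = √(192/7)
  +(−1)^3/∏(3,1,1,2,0,0)! = -1/12  (running -1/12)
  +(−1)^4/∏(4,0,0,1,1,1)! = 1/24  (running -1/24)
⟨..|..⟩ = √(192/7)·(-1/24) = -0.218218

−√(1/21) = -0.218218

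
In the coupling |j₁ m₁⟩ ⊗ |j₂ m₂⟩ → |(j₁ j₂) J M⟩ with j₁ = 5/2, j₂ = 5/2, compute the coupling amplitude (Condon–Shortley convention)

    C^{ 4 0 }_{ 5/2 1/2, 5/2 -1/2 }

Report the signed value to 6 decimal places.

+√(1/7) ≈ +0.377964

√[9·1!4!4!/10! · 3!2!2!3!4!4!] = √(20736/175)
  +(−1)^0/∏(0,1,2,2,2,2)! = 1/16  (running 1/16)
  +(−1)^1/∏(1,0,1,1,3,3)! = -1/36  (running 5/144)
⟨..|..⟩ = √(20736/175)·(5/144) = +0.377964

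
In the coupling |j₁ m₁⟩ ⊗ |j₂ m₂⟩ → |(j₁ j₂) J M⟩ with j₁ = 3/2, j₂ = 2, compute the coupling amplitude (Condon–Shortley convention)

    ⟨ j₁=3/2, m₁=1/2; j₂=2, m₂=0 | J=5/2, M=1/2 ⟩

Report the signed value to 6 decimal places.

+√(3/35) ≈ +0.292770

triangle: 1!·2!·3!/7! = 12/5040
(j±m)!: 2!·1!·2!·2!·3!·2! = 96
prefactor² = (2J+1)·Δ·N² = 48/35
  k=0: +1/(0!·1!·1!·2!·1!·1!) = 1/2
  k=1: −1/(1!·0!·0!·1!·2!·2!) = -1/4
Σ = 1/4  ⇒  CG² = 48/35·1/4² = 3/35
CG = +√(3/35) = +0.292770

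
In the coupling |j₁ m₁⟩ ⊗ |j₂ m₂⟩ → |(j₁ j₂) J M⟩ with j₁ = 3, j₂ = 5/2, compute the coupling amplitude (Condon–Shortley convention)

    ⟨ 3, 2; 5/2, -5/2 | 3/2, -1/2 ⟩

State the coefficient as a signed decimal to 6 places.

triangle: 4!·2!·1!/8! = 48/40320
(j±m)!: 5!·1!·0!·5!·1!·2! = 28800
prefactor² = (2J+1)·Δ·N² = 960/7
  k=0: +1/(0!·4!·1!·0!·1!·1!) = 1/24
Σ = 1/24  ⇒  CG² = 960/7·1/24² = 5/21
CG = +√(5/21) = +0.487950

+√(5/21) = +0.487950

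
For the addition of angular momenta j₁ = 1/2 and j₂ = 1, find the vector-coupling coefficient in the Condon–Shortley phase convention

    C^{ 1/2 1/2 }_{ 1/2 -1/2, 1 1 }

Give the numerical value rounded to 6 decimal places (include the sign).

√[2·1!0!1!/3! · 0!1!2!0!1!0!] = √(2/3)
  +(−1)^1/∏(1,0,0,1,0,0)! = -1  (running -1)
⟨..|..⟩ = √(2/3)·(-1) = -0.816497

−√(2/3) ≈ -0.816497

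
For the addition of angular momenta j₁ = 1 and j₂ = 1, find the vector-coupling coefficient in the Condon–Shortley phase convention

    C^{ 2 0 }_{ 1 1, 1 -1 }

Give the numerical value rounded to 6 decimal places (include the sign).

√[5·0!2!2!/5! · 2!0!0!2!2!2!] = √(8/3)
  +(−1)^0/∏(0,0,0,0,2,2)! = 1/4  (running 1/4)
⟨..|..⟩ = √(8/3)·(1/4) = +0.408248

+0.408248  (= +√(1/6))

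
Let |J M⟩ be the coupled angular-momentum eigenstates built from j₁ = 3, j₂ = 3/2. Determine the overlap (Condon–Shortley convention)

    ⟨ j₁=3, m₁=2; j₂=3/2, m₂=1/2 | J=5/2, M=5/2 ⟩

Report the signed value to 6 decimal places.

-0.597614  (= −√(5/14))

triangle: 2!×4!×1!/8! = 48/40320
(j±m)!: 5!×1!×2!×1!×5!×0! = 28800
prefactor² = (2J+1)×Δ×N² = 1440/7
  k=1: −1/(1!×1!×0!×1!×4!×0!) = -1/24
Σ = -1/24  ⇒  CG² = 1440/7×(-1/24)² = 5/14
CG = −√(5/14) = -0.597614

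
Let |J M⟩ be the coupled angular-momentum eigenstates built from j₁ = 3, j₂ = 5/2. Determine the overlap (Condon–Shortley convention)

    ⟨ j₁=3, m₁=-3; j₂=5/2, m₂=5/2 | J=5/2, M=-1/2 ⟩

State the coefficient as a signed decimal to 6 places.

j₁+j₂−J=3  J+j₁−j₂=3  J−j₁+j₂=2  j₁+j₂+J+1=9
(j₁±m₁, j₂±m₂, J±M) = (0,6,5,0,2,3)
P² = 8640/7
sum k=3..3:
  [3] −1/72 = -1/72
S = -1/72
C² = P²·S² = 5/21 ; C = -0.487950

−√(5/21) = -0.487950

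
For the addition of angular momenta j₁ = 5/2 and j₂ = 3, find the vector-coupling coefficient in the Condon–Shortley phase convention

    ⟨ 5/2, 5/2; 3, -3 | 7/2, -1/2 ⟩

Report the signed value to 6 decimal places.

+√(2/21) ≈ +0.308607

triangle: 2!*3!*4!/10! = 288/3628800
(j±m)!: 5!*0!*0!*6!*3!*4! = 12441600
prefactor² = (2J+1)*Δ*N² = 55296/7
  k=0: +1/(0!*2!*0!*0!*3!*4!) = 1/288
Σ = 1/288  ⇒  CG² = 55296/7*1/288² = 2/21
CG = +√(2/21) = +0.308607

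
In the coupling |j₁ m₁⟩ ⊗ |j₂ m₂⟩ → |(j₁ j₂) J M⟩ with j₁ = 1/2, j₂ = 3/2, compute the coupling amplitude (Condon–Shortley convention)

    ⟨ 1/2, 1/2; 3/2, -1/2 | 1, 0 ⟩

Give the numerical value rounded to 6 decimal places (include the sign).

triangle: 1!*0!*2!/4! = 2/24
(j±m)!: 1!*0!*1!*2!*1!*1! = 2
prefactor² = (2J+1)*Δ*N² = 1/2
  k=0: +1/(0!*1!*0!*1!*0!*1!) = 1
Σ = 1  ⇒  CG² = 1/2*1² = 1/2
CG = +√(1/2) = +0.707107

+√(1/2) = +0.707107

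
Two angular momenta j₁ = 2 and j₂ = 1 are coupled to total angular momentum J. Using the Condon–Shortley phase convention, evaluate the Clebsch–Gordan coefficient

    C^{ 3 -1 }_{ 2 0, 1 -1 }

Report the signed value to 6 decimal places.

+0.632456

triangle: 0!×4!×2!/7! = 48/5040
(j±m)!: 2!×2!×0!×2!×2!×4! = 384
prefactor² = (2J+1)×Δ×N² = 128/5
  k=0: +1/(0!×0!×2!×0!×2!×2!) = 1/8
Σ = 1/8  ⇒  CG² = 128/5×1/8² = 2/5
CG = +√(2/5) = +0.632456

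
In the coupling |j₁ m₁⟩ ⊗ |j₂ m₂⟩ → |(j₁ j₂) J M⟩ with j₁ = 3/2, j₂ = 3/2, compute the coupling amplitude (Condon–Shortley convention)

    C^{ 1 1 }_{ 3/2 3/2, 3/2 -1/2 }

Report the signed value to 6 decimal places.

√[3·2!1!1!/5! · 3!0!1!2!2!0!] = √(6/5)
  +(−1)^0/∏(0,2,0,1,1,0)! = 1/2  (running 1/2)
⟨..|..⟩ = √(6/5)·(1/2) = +0.547723

+√(3/10) ≈ +0.547723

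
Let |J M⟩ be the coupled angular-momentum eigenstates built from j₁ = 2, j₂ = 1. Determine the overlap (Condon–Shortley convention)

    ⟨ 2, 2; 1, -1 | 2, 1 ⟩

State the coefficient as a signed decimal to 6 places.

+√(1/3) ≈ +0.577350

j₁+j₂−J=1  J+j₁−j₂=3  J−j₁+j₂=1  j₁+j₂+J+1=6
(j₁±m₁, j₂±m₂, J±M) = (4,0,0,2,3,1)
P² = 12
sum k=0..0:
  [0] +1/6 = 1/6
S = 1/6
C² = P²·S² = 1/3 ; C = +0.577350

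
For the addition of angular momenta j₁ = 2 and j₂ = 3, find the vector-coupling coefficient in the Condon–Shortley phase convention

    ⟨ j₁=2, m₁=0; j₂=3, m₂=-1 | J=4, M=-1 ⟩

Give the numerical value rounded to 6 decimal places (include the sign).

+0.327327

√[9·1!3!5!/10! · 2!2!2!4!3!5!] = √(1728/7)
  +(−1)^0/∏(0,1,2,2,1,3)! = 1/24  (running 1/24)
  +(−1)^1/∏(1,0,1,1,2,4)! = -1/48  (running 1/48)
⟨..|..⟩ = √(1728/7)·(1/48) = +0.327327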